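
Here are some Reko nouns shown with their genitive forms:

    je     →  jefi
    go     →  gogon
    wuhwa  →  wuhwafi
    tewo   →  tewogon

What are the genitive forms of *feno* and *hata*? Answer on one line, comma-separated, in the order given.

Looking at the last vowel of each stem: -gon when the last vowel of the stem is a rounded vowel (*go*, *tewo*); -fi when the last vowel of the stem is an unrounded vowel (*je*, *wuhwa*).
Since the last vowel of *feno* is /o/ (a rounded vowel), it takes -gon, giving *fenogon*.
*hata* — last vowel /a/ (an unrounded vowel) → -fi → *hatafi*.

fenogon, hatafi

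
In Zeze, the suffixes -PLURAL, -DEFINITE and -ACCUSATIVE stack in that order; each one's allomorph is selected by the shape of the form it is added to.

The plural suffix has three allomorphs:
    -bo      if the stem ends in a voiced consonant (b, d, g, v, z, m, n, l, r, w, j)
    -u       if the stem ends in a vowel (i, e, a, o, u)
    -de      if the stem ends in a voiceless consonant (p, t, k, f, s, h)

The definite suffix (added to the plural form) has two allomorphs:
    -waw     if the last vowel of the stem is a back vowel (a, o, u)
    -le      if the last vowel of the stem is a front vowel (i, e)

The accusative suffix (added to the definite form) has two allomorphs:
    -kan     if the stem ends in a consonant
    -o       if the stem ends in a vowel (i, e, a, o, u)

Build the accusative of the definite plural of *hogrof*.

hogrofdeleo

Since the final sound of *hogrof* is /f/ (a voiceless consonant), it takes -de, giving *hogrofde*.
Since the last vowel of the plural form *hogrofde* is /e/ (a front vowel), it takes -le, giving *hogrofdele*.
Since the final sound of the definite form *hogrofdele* is /e/ (a vowel), it takes -o, giving *hogrofdeleo*.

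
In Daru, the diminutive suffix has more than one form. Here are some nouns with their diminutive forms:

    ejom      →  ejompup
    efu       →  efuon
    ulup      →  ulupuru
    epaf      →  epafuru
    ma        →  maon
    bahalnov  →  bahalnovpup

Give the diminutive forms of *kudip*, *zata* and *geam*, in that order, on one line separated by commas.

Looking at the final sound of each stem: -uru when the stem ends in a voiceless consonant (*ulup*, *epaf*); -pup when the stem ends in a voiced consonant (*ejom*, *bahalnov*); -on when the stem ends in a vowel (*efu*, *ma*).
*kudip*: final sound = /p/, a voiceless consonant → -uru → *kudipuru*.
Since the final sound of *zata* is /a/ (a vowel), it takes -on, giving *zataon*.
Since the final sound of *geam* is /m/ (a voiced consonant), it takes -pup, giving *geampup*.

kudipuru, zataon, geampup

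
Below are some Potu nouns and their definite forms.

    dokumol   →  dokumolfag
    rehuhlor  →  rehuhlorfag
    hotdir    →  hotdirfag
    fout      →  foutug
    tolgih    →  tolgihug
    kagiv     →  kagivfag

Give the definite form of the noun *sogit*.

sogitug

The suffix is conditioned by the final consonant: -ug when the stem ends in a voiceless consonant (*fout*, *tolgih*); -fag when the stem ends in a voiced consonant (*dokumol*, *rehuhlor*, *hotdir*, *kagiv*).
The final consonant of *sogit* is /t/, which is voiceless, so the suffix is -ug, giving *sogitug*.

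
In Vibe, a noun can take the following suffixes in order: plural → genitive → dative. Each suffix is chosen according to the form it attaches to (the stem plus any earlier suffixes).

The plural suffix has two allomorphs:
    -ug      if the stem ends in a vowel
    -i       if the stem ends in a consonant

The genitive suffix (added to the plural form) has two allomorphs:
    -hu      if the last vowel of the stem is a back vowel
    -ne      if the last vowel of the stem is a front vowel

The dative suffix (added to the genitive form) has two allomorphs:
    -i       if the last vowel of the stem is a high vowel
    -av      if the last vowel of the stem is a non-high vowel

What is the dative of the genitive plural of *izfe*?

izfeughui

*izfe*: final sound = /e/, a vowel → -ug → *izfeug*.
The last vowel of the plural form *izfeug* is /u/, which is a back vowel, so the genitive suffix is -hu, giving *izfeughu*.
The genitive form *izfeughu*: last vowel = /u/, a high vowel → -i → *izfeughui*.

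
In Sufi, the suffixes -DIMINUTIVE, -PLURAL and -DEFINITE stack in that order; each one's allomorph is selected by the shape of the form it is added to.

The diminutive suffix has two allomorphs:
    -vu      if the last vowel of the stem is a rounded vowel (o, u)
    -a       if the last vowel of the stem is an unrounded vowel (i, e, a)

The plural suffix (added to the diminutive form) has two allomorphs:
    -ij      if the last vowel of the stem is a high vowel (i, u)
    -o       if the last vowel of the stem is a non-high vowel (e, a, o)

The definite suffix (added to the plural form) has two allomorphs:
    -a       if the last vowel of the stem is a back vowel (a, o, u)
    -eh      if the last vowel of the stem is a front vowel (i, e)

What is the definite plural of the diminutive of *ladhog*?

ladhogvuijeh

The last vowel of *ladhog* is /o/, which is a rounded vowel, so the diminutive suffix is -vu, giving *ladhogvu*.
The diminutive form *ladhogvu*: last vowel = /u/, a high vowel → -ij → *ladhogvuij*.
Since the last vowel of the plural form *ladhogvuij* is /i/ (a front vowel), it takes -eh, giving *ladhogvuijeh*.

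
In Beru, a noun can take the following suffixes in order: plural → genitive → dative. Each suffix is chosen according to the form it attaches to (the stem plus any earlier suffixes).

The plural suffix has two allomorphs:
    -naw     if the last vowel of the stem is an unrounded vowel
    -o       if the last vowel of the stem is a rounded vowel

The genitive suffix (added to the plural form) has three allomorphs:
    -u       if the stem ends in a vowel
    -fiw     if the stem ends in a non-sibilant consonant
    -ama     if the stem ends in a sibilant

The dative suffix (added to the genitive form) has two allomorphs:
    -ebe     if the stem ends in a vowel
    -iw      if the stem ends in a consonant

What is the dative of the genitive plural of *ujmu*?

*ujmu*: last vowel = /u/, a rounded vowel → -o → *ujmuo*.
The plural form *ujmuo* — final sound /o/ (a vowel) → -u → *ujmuou*.
Since the final sound of the genitive form *ujmuou* is /u/ (a vowel), it takes -ebe, giving *ujmuouebe*.

ujmuouebe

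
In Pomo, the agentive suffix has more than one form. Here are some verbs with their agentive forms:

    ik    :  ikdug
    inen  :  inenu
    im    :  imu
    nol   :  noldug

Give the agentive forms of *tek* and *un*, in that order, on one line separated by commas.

tekdug, unu

The alternation tracks the final consonant of the stem — -u when the stem ends in a nasal (*inen*, *im*); -dug when the stem ends in a non-nasal consonant (*ik*, *nol*).
Since the final consonant of *tek* is /k/ (non-nasal), it takes -dug, giving *tekdug*.
*un*: final consonant = /n/, a nasal → -u → *unu*.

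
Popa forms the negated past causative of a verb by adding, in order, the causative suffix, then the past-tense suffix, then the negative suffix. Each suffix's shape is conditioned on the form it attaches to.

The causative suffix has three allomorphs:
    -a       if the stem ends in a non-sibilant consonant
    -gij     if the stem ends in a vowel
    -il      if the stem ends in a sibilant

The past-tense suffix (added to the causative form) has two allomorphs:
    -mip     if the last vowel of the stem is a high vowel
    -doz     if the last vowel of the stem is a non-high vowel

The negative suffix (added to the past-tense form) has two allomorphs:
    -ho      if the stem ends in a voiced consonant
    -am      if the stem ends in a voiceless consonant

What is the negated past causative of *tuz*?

tuzilmipam

The final sound of *tuz* is /z/, which is a sibilant, so the causative suffix is -il, giving *tuzil*.
The last vowel of the causative form *tuzil* is /i/, which is a high vowel, so the past-tense suffix is -mip, giving *tuzilmip*.
Since the final consonant of the past-tense form *tuzilmip* is /p/ (voiceless), it takes -am, giving *tuzilmipam*.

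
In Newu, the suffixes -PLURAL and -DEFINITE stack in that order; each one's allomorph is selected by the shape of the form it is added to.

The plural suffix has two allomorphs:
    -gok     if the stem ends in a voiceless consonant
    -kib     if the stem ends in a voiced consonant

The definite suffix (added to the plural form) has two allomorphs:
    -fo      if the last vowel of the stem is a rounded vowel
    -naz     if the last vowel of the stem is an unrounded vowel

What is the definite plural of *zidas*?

zidasgokfo

Since the final consonant of *zidas* is /s/ (voiceless), it takes -gok, giving *zidasgok*.
The plural form *zidasgok* — last vowel /o/ (a rounded vowel) → -fo → *zidasgokfo*.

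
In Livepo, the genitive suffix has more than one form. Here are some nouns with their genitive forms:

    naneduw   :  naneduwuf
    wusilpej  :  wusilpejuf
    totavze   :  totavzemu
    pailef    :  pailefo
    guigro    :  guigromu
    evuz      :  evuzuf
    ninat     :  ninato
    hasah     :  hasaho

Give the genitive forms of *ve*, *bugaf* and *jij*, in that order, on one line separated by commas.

Looking at the final sound of each stem: -o when the stem ends in a voiceless consonant (*pailef*, *ninat*, *hasah*); -uf when the stem ends in a voiced consonant (*naneduw*, *wusilpej*, *evuz*); -mu when the stem ends in a vowel (*totavze*, *guigro*).
*ve* — final sound /e/ (a vowel) → -mu → *vemu*.
The final sound of *bugaf* is /f/, which is a voiceless consonant, so the suffix is -o, giving *bugafo*.
*jij*: final sound = /j/, a voiced consonant → -uf → *jijuf*.

vemu, bugafo, jijuf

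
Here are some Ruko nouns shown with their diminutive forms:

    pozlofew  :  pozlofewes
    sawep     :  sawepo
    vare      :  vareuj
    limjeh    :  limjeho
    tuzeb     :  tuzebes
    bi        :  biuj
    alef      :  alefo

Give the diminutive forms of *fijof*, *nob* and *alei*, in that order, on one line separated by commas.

The suffix is conditioned by the final sound: -o when the stem ends in a voiceless consonant (*sawep*, *limjeh*, *alef*); -es when the stem ends in a voiced consonant (*pozlofew*, *tuzeb*); -uj when the stem ends in a vowel (*vare*, *bi*).
The final sound of *fijof* is /f/, which is a voiceless consonant, so the suffix is -o, giving *fijofo*.
*nob*: final sound = /b/, a voiced consonant → -es → *nobes*.
*alei* — final sound /i/ (a vowel) → -uj → *aleiuj*.

fijofo, nobes, aleiuj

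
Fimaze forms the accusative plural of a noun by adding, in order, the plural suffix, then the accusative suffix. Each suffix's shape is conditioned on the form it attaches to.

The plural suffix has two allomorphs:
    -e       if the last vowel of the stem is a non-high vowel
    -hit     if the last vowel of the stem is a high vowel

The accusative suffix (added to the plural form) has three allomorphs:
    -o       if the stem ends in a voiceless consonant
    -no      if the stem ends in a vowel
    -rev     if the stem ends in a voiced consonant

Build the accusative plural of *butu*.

butuhito

The last vowel of *butu* is /u/, which is a high vowel, so the plural suffix is -hit, giving *butuhit*.
The plural form *butuhit*: final sound = /t/, a voiceless consonant → -o → *butuhito*.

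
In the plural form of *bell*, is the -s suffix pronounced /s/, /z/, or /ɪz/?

The stem *bell* ends in a voiced non-sibilant sound.
The plural suffix surfaces as /ɪz/ after sibilants, /s/ after other voiceless consonants, and /z/ after other voiced sounds.
So the plural -s on *bell* is pronounced /z/.

/z/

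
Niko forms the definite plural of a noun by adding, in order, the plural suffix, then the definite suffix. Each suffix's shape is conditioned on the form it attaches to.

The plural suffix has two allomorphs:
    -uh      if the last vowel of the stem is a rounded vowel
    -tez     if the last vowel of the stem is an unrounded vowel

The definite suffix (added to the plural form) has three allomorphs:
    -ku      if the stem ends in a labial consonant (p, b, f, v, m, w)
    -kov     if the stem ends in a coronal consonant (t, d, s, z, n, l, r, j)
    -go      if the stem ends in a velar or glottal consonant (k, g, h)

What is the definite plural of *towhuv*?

towhuvuhgo

The last vowel of *towhuv* is /u/, which is a rounded vowel, so the plural suffix is -uh, giving *towhuvuh*.
The final consonant of the plural form *towhuvuh* is /h/, which is velar/glottal, so the definite suffix is -go, giving *towhuvuhgo*.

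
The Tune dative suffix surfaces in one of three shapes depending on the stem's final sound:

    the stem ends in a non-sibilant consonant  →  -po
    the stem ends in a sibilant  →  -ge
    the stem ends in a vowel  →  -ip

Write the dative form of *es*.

esge

*es* — final sound /s/ (a sibilant) → -ge → *esge*.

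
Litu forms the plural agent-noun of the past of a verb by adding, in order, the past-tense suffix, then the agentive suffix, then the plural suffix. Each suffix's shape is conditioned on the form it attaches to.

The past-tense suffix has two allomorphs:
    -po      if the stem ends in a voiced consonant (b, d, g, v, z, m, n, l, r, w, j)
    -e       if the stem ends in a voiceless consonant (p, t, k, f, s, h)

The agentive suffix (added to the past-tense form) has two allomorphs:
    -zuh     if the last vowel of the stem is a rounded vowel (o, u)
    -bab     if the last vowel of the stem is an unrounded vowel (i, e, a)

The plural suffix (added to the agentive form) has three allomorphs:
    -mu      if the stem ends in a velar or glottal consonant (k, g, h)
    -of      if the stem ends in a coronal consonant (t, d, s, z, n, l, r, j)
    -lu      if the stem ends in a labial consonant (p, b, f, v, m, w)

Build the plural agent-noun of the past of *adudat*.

Since the final consonant of *adudat* is /t/ (voiceless), it takes -e, giving *adudate*.
The past-tense form *adudate* — last vowel /e/ (an unrounded vowel) → -bab → *adudatebab*.
The agentive form *adudatebab* — final consonant /b/ (labial) → -lu → *adudatebablu*.

adudatebablu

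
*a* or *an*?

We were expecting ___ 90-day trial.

The indefinite article is chosen by the initial *sound* of the following word, not its spelling.
The number *90* is spoken "ninety", beginning with /ˈnaɪnti/ — a consonant sound.
So the article is *a*: We were expecting a 90-day trial.

a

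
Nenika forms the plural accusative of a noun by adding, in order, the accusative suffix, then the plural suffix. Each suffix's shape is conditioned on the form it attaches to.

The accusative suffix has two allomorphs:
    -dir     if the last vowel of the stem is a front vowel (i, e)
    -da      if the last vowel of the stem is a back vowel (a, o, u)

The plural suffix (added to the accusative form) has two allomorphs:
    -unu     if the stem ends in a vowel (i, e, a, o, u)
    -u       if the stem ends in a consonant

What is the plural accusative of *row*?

Since the last vowel of *row* is /o/ (a back vowel), it takes -da, giving *rowda*.
The final sound of the accusative form *rowda* is /a/, which is a vowel, so the plural suffix is -unu, giving *rowdaunu*.

rowdaunu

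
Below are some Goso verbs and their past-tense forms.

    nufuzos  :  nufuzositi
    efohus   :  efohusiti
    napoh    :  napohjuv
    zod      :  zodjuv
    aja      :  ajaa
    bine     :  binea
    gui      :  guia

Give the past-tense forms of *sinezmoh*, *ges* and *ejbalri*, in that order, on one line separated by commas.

sinezmohjuv, gesiti, ejbalria

The alternation tracks the final sound of the stem — -iti when the stem ends in a sibilant (*nufuzos*, *efohus*); -juv when the stem ends in a non-sibilant consonant (*napoh*, *zod*); -a when the stem ends in a vowel (*aja*, *bine*, *gui*).
*sinezmoh* — final sound /h/ (a non-sibilant consonant) → -juv → *sinezmohjuv*.
*ges*: final sound = /s/, a sibilant → -iti → *gesiti*.
Since the final sound of *ejbalri* is /i/ (a vowel), it takes -a, giving *ejbalria*.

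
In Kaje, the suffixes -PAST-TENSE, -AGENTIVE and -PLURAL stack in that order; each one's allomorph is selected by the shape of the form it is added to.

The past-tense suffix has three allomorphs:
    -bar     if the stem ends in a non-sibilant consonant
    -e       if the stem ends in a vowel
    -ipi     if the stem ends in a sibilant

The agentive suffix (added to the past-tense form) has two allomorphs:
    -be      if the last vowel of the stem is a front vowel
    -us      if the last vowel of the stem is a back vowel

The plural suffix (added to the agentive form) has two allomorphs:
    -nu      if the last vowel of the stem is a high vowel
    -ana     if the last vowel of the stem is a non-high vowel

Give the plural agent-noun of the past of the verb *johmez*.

*johmez*: final sound = /z/, a sibilant → -ipi → *johmezipi*.
The past-tense form *johmezipi* — last vowel /i/ (a front vowel) → -be → *johmezipibe*.
The agentive form *johmezipibe*: last vowel = /e/, a non-high vowel → -ana → *johmezipibeana*.

johmezipibeana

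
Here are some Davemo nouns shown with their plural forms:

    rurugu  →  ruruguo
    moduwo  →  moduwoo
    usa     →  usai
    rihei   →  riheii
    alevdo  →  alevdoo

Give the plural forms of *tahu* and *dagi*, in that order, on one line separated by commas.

The alternation tracks the last vowel of the stem — -o when the last vowel of the stem is a rounded vowel (*rurugu*, *moduwo*, *alevdo*); -i when the last vowel of the stem is an unrounded vowel (*usa*, *rihei*).
Since the last vowel of *tahu* is /u/ (a rounded vowel), it takes -o, giving *tahuo*.
*dagi* — last vowel /i/ (an unrounded vowel) → -i → *dagii*.

tahuo, dagii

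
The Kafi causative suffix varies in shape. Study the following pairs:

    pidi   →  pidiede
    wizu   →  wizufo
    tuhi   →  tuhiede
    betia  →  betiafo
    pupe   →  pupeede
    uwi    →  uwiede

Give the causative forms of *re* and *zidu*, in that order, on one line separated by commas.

reede, zidufo

The suffix is conditioned by the last vowel: -ede when the last vowel of the stem is a front vowel (*pidi*, *tuhi*, *pupe*, *uwi*); -fo when the last vowel of the stem is a back vowel (*wizu*, *betia*).
Since the last vowel of *re* is /e/ (a front vowel), it takes -ede, giving *reede*.
*zidu*: last vowel = /u/, a back vowel → -fo → *zidufo*.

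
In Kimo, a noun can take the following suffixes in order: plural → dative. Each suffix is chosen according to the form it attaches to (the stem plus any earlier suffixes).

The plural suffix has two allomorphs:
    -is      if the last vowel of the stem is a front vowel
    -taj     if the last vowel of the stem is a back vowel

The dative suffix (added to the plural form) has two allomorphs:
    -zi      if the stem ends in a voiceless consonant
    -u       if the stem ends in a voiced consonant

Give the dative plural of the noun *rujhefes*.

rujhefesiszi

Since the last vowel of *rujhefes* is /e/ (a front vowel), it takes -is, giving *rujhefesis*.
The plural form *rujhefesis* — final consonant /s/ (voiceless) → -zi → *rujhefesiszi*.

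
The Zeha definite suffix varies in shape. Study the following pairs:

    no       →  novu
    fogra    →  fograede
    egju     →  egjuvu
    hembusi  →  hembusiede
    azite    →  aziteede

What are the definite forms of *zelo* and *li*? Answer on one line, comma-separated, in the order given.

zelovu, liede

The suffix is conditioned by the last vowel: -vu when the last vowel of the stem is a rounded vowel (*no*, *egju*); -ede when the last vowel of the stem is an unrounded vowel (*fogra*, *hembusi*, *azite*).
The last vowel of *zelo* is /o/, which is a rounded vowel, so the suffix is -vu, giving *zelovu*.
Since the last vowel of *li* is /i/ (an unrounded vowel), it takes -ede, giving *liede*.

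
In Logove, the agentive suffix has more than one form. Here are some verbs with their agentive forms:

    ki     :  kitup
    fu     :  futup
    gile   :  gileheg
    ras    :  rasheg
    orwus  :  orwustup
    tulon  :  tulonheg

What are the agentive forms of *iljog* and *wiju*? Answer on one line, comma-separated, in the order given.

The pattern is height harmony: -tup when the last vowel of the stem is a high vowel (*ki*, *fu*, *orwus*); -heg when the last vowel of the stem is a non-high vowel (*gile*, *ras*, *tulon*).
*iljog* — last vowel /o/ (a non-high vowel) → -heg → *iljogheg*.
The last vowel of *wiju* is /u/, which is a high vowel, so the suffix is -tup, giving *wijutup*.

iljogheg, wijutup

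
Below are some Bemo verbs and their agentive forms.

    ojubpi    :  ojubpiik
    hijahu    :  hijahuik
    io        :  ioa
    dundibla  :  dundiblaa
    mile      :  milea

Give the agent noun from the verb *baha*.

bahaa

The alternation tracks the last vowel of the stem — -ik when the last vowel of the stem is a high vowel (*ojubpi*, *hijahu*); -a when the last vowel of the stem is a non-high vowel (*io*, *dundibla*, *mile*).
*baha* — last vowel /a/ (a non-high vowel) → -a → *bahaa*.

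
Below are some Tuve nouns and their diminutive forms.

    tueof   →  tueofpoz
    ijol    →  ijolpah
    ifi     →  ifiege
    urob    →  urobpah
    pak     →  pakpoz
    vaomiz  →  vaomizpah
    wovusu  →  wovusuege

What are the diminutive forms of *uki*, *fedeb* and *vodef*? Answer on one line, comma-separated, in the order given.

The pattern is voicing of the final sound: -poz when the stem ends in a voiceless consonant (*tueof*, *pak*); -pah when the stem ends in a voiced consonant (*ijol*, *urob*, *vaomiz*); -ege when the stem ends in a vowel (*ifi*, *wovusu*).
Since the final sound of *uki* is /i/ (a vowel), it takes -ege, giving *ukiege*.
*fedeb* — final sound /b/ (a voiced consonant) → -pah → *fedebpah*.
*vodef* — final sound /f/ (a voiceless consonant) → -poz → *vodefpoz*.

ukiege, fedebpah, vodefpoz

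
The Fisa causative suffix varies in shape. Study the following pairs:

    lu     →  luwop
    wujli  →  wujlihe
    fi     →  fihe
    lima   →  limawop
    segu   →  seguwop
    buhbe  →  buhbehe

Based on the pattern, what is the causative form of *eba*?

ebawop

The pattern is front/back vowel harmony: -he when the last vowel of the stem is a front vowel (*wujli*, *fi*, *buhbe*); -wop when the last vowel of the stem is a back vowel (*lu*, *lima*, *segu*).
Since the last vowel of *eba* is /a/ (a back vowel), it takes -wop, giving *ebawop*.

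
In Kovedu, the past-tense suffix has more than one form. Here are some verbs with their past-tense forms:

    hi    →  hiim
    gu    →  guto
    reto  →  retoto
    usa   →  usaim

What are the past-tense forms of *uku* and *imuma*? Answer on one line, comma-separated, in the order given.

The alternation tracks the last vowel of the stem — -to when the last vowel of the stem is a rounded vowel (*gu*, *reto*); -im when the last vowel of the stem is an unrounded vowel (*hi*, *usa*).
Since the last vowel of *uku* is /u/ (a rounded vowel), it takes -to, giving *ukuto*.
*imuma*: last vowel = /a/, an unrounded vowel → -im → *imumaim*.

ukuto, imumaim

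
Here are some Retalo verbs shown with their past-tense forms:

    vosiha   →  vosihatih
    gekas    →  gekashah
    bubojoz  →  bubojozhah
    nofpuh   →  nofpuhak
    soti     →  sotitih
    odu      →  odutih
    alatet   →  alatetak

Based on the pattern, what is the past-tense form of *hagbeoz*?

hagbeozhah

The suffix is conditioned by the final sound: -hah when the stem ends in a sibilant (*gekas*, *bubojoz*); -ak when the stem ends in a non-sibilant consonant (*nofpuh*, *alatet*); -tih when the stem ends in a vowel (*vosiha*, *soti*, *odu*).
*hagbeoz* — final sound /z/ (a sibilant) → -hah → *hagbeozhah*.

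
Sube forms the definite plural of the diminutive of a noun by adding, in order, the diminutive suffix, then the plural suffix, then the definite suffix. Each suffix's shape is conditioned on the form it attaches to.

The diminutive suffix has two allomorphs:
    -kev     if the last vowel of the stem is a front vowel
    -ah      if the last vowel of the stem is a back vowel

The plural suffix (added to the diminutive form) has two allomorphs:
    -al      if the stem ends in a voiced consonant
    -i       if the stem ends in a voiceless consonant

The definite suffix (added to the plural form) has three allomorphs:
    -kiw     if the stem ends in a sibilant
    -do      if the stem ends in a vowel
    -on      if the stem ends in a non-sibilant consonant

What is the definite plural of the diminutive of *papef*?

papefkevalon

Since the last vowel of *papef* is /e/ (a front vowel), it takes -kev, giving *papefkev*.
The diminutive form *papefkev* — final consonant /v/ (voiced) → -al → *papefkeval*.
Since the final sound of the plural form *papefkeval* is /l/ (a non-sibilant consonant), it takes -on, giving *papefkevalon*.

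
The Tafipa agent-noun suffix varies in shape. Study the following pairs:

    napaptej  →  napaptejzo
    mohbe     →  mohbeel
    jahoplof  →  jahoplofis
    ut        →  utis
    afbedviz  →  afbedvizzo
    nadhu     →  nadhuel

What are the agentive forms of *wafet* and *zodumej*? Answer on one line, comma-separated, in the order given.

Looking at the final sound of each stem: -is when the stem ends in a voiceless consonant (*jahoplof*, *ut*); -zo when the stem ends in a voiced consonant (*napaptej*, *afbedviz*); -el when the stem ends in a vowel (*mohbe*, *nadhu*).
*wafet*: final sound = /t/, a voiceless consonant → -is → *wafetis*.
Since the final sound of *zodumej* is /j/ (a voiced consonant), it takes -zo, giving *zodumejzo*.

wafetis, zodumejzo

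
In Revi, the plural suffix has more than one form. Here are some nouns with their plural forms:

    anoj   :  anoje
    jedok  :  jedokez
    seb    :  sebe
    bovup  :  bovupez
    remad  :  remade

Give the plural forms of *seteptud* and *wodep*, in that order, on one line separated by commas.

The pattern is voicing of the final consonant: -ez when the stem ends in a voiceless consonant (*jedok*, *bovup*); -e when the stem ends in a voiced consonant (*anoj*, *seb*, *remad*).
The final consonant of *seteptud* is /d/, which is voiced, so the suffix is -e, giving *seteptude*.
*wodep* — final consonant /p/ (voiceless) → -ez → *wodepez*.

seteptude, wodepez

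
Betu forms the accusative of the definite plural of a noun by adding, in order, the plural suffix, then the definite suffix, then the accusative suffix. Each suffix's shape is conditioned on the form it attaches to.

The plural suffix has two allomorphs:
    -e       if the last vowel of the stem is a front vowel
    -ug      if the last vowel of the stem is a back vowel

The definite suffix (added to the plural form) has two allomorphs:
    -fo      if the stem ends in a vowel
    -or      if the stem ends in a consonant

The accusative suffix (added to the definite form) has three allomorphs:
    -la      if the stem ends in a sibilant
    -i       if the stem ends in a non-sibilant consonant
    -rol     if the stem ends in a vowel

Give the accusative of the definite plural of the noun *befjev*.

*befjev*: last vowel = /e/, a front vowel → -e → *befjeve*.
The plural form *befjeve*: final sound = /e/, a vowel → -fo → *befjevefo*.
The definite form *befjevefo*: final sound = /o/, a vowel → -rol → *befjeveforol*.

befjeveforol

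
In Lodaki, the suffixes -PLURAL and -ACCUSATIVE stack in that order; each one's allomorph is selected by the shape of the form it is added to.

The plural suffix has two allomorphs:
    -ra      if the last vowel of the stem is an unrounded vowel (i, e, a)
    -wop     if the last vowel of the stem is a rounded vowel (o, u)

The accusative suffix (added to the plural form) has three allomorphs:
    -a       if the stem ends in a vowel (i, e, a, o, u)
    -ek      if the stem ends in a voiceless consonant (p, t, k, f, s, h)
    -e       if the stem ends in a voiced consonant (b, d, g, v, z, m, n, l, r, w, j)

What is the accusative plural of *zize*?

zizeraa

Since the last vowel of *zize* is /e/ (an unrounded vowel), it takes -ra, giving *zizera*.
The final sound of the plural form *zizera* is /a/, which is a vowel, so the accusative suffix is -a, giving *zizeraa*.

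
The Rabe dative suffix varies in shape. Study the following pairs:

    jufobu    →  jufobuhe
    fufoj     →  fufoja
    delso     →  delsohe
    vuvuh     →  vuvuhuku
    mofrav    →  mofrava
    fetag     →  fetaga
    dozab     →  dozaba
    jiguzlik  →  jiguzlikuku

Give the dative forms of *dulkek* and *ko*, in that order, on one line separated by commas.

dulkekuku, kohe

The alternation tracks the final sound of the stem — -uku when the stem ends in a voiceless consonant (*vuvuh*, *jiguzlik*); -a when the stem ends in a voiced consonant (*fufoj*, *mofrav*, *fetag*, *dozab*); -he when the stem ends in a vowel (*jufobu*, *delso*).
*dulkek* — final sound /k/ (a voiceless consonant) → -uku → *dulkekuku*.
The final sound of *ko* is /o/, which is a vowel, so the suffix is -he, giving *kohe*.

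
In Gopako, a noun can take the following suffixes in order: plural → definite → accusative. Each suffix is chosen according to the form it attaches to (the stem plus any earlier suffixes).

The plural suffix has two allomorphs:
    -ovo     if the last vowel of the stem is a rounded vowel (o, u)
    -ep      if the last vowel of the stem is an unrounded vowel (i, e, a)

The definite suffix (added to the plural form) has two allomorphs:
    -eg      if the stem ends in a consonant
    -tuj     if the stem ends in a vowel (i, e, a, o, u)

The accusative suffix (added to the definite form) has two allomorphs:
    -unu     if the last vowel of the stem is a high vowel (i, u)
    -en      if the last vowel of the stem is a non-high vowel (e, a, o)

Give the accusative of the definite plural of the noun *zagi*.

*zagi* — last vowel /i/ (an unrounded vowel) → -ep → *zagiep*.
The plural form *zagiep*: final sound = /p/, a consonant → -eg → *zagiepeg*.
The definite form *zagiepeg*: last vowel = /e/, a non-high vowel → -en → *zagiepegen*.

zagiepegen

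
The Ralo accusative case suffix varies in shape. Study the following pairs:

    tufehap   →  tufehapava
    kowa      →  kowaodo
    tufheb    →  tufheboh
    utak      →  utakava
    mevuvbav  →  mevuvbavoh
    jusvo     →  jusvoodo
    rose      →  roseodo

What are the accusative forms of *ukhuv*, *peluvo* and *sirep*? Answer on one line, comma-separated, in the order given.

The suffix is conditioned by the final sound: -ava when the stem ends in a voiceless consonant (*tufehap*, *utak*); -oh when the stem ends in a voiced consonant (*tufheb*, *mevuvbav*); -odo when the stem ends in a vowel (*kowa*, *jusvo*, *rose*).
*ukhuv* — final sound /v/ (a voiced consonant) → -oh → *ukhuvoh*.
*peluvo* — final sound /o/ (a vowel) → -odo → *peluvoodo*.
*sirep*: final sound = /p/, a voiceless consonant → -ava → *sirepava*.

ukhuvoh, peluvoodo, sirepava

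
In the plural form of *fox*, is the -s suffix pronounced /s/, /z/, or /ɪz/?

The stem *fox* ends in a sibilant (/s, z, ʃ, ʒ, tʃ, dʒ/).
The plural suffix surfaces as /ɪz/ after sibilants, /s/ after other voiceless consonants, and /z/ after other voiced sounds.
So the plural -s on *fox* is pronounced /ɪz/.

/ɪz/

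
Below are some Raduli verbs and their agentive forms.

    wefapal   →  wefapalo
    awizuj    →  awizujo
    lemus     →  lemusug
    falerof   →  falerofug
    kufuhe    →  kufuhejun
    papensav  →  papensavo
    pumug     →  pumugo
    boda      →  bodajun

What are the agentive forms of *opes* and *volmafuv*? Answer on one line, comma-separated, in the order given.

Looking at the final sound of each stem: -ug when the stem ends in a voiceless consonant (*lemus*, *falerof*); -o when the stem ends in a voiced consonant (*wefapal*, *awizuj*, *papensav*, *pumug*); -jun when the stem ends in a vowel (*kufuhe*, *boda*).
*opes*: final sound = /s/, a voiceless consonant → -ug → *opesug*.
*volmafuv* — final sound /v/ (a voiced consonant) → -o → *volmafuvo*.

opesug, volmafuvo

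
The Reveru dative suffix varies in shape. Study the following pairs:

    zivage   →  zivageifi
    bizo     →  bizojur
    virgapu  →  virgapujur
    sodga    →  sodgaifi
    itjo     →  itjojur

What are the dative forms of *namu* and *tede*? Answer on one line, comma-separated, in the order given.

namujur, tedeifi

The suffix is conditioned by the last vowel: -jur when the last vowel of the stem is a rounded vowel (*bizo*, *virgapu*, *itjo*); -ifi when the last vowel of the stem is an unrounded vowel (*zivage*, *sodga*).
*namu*: last vowel = /u/, a rounded vowel → -jur → *namujur*.
Since the last vowel of *tede* is /e/ (an unrounded vowel), it takes -ifi, giving *tedeifi*.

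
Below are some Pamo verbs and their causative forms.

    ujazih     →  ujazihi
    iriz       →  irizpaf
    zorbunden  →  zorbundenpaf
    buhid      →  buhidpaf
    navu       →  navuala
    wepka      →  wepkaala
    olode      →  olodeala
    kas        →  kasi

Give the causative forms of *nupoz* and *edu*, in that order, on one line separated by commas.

nupozpaf, eduala

The pattern is voicing of the final sound: -i when the stem ends in a voiceless consonant (*ujazih*, *kas*); -paf when the stem ends in a voiced consonant (*iriz*, *zorbunden*, *buhid*); -ala when the stem ends in a vowel (*navu*, *wepka*, *olode*).
*nupoz* — final sound /z/ (a voiced consonant) → -paf → *nupozpaf*.
*edu* — final sound /u/ (a vowel) → -ala → *eduala*.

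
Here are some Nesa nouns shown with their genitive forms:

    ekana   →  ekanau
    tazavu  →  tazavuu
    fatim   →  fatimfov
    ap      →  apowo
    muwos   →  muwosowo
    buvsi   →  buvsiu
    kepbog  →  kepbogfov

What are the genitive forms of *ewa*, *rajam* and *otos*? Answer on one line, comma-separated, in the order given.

Looking at the final sound of each stem: -owo when the stem ends in a voiceless consonant (*ap*, *muwos*); -fov when the stem ends in a voiced consonant (*fatim*, *kepbog*); -u when the stem ends in a vowel (*ekana*, *tazavu*, *buvsi*).
The final sound of *ewa* is /a/, which is a vowel, so the suffix is -u, giving *ewau*.
The final sound of *rajam* is /m/, which is a voiced consonant, so the suffix is -fov, giving *rajamfov*.
Since the final sound of *otos* is /s/ (a voiceless consonant), it takes -owo, giving *otosowo*.

ewau, rajamfov, otosowo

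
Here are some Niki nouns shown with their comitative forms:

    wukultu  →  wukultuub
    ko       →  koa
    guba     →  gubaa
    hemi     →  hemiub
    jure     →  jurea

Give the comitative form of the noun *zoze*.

zozea

The suffix is conditioned by the last vowel: -ub when the last vowel of the stem is a high vowel (*wukultu*, *hemi*); -a when the last vowel of the stem is a non-high vowel (*ko*, *guba*, *jure*).
*zoze*: last vowel = /e/, a non-high vowel → -a → *zozea*.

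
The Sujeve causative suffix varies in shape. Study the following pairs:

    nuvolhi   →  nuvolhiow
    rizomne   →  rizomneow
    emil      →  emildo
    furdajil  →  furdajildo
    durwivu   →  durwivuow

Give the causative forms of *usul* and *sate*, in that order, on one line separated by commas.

The suffix is conditioned by the final sound: -do when the stem ends in a consonant (*emil*, *furdajil*); -ow when the stem ends in a vowel (*nuvolhi*, *rizomne*, *durwivu*).
Since the final sound of *usul* is /l/ (a consonant), it takes -do, giving *usuldo*.
*sate* — final sound /e/ (a vowel) → -ow → *sateow*.

usuldo, sateow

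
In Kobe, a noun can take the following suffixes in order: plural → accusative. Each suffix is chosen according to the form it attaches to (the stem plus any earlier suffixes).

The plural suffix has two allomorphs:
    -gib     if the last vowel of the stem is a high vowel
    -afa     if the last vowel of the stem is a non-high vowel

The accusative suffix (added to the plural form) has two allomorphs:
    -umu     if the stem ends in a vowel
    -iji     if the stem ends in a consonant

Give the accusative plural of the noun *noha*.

The last vowel of *noha* is /a/, which is a non-high vowel, so the plural suffix is -afa, giving *nohaafa*.
Since the final sound of the plural form *nohaafa* is /a/ (a vowel), it takes -umu, giving *nohaafaumu*.

nohaafaumu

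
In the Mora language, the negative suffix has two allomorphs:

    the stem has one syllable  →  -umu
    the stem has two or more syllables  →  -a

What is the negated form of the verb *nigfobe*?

*nigfobe* has 3 syllables, so the suffix is -a, giving *nigfobea*.

nigfobea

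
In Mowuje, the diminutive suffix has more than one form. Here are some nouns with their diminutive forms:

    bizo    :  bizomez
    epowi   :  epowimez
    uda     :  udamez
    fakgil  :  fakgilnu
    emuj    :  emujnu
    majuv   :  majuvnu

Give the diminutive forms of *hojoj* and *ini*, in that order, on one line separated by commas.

hojojnu, inimez

The pattern is consonant vs. vowel: -nu when the stem ends in a consonant (*fakgil*, *emuj*, *majuv*); -mez when the stem ends in a vowel (*bizo*, *epowi*, *uda*).
The final sound of *hojoj* is /j/, which is a consonant, so the suffix is -nu, giving *hojojnu*.
The final sound of *ini* is /i/, which is a vowel, so the suffix is -mez, giving *inimez*.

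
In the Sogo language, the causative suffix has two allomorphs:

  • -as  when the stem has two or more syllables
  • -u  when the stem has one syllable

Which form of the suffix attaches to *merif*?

-as

*merif* has 2 syllables, so the suffix is -as.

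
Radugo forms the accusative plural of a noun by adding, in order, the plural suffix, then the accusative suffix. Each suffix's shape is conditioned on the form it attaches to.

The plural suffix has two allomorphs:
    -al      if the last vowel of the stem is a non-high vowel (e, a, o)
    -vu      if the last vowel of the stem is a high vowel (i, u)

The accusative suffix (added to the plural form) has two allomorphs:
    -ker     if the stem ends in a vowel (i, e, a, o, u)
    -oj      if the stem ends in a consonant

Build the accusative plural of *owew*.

owewaloj

*owew*: last vowel = /e/, a non-high vowel → -al → *owewal*.
The plural form *owewal* — final sound /l/ (a consonant) → -oj → *owewaloj*.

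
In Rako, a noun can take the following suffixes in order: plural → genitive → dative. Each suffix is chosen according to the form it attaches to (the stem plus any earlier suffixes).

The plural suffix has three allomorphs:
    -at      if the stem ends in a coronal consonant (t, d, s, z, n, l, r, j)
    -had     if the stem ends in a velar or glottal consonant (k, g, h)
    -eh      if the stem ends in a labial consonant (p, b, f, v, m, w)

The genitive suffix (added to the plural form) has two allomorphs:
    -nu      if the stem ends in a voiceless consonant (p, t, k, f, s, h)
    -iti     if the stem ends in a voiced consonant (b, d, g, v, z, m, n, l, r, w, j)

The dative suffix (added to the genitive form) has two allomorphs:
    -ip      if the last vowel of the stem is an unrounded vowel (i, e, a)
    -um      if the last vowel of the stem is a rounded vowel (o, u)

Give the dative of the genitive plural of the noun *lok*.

*lok* — final consonant /k/ (velar/glottal) → -had → *lokhad*.
The final consonant of the plural form *lokhad* is /d/, which is voiced, so the genitive suffix is -iti, giving *lokhaditi*.
Since the last vowel of the genitive form *lokhaditi* is /i/ (an unrounded vowel), it takes -ip, giving *lokhaditiip*.

lokhaditiip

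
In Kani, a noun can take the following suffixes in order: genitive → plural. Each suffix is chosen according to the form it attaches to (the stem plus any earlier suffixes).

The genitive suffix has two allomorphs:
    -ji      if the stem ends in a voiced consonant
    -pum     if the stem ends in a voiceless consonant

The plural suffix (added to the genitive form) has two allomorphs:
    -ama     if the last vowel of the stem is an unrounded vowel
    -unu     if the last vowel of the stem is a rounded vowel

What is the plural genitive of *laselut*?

The final consonant of *laselut* is /t/, which is voiceless, so the genitive suffix is -pum, giving *laselutpum*.
Since the last vowel of the genitive form *laselutpum* is /u/ (a rounded vowel), it takes -unu, giving *laselutpumunu*.

laselutpumunu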